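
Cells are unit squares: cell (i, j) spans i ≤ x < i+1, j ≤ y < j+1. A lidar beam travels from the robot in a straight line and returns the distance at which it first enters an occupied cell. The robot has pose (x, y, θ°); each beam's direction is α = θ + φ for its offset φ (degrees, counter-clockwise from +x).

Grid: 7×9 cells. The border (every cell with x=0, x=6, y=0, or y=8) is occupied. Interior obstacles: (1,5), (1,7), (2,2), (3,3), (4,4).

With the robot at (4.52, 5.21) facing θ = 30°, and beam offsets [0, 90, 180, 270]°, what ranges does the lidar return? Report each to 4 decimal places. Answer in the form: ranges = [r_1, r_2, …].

beam 1: φ=0°, α=30°
  cosα=0.8660 sinα=0.5000 | (4,5) | tMaxX 0.5543 tMaxY 1.5800 | tΔX 1.1547 tΔY 2.0000
    t=0.5543 [x] (5,5)
    t=1.5800 [y] (5,6)
    t=1.7090 [x] (6,6) — stop
  → r_1 = 1.7090
beam 2: φ=90°, α=120°
  cosα=-0.5000 sinα=0.8660 | (4,5) | tMaxX 1.0400 tMaxY 0.9122 | tΔX 2.0000 tΔY 1.1547
    t=0.9122 [y] (4,6)
    t=1.0400 [x] (3,6)
    t=2.0669 [y] (3,7)
    t=3.0400 [x] (2,7)
    t=3.2216 [y] (2,8) — stop
  → r_2 = 3.2216
beam 3: φ=180°, α=210°
  cosα=-0.8660 sinα=-0.5000 | (4,5) | tMaxX 0.6004 tMaxY 0.4200 | tΔX 1.1547 tΔY 2.0000
    t=0.4200 [y] (4,4) — stop
  → r_3 = 0.4200
beam 4: φ=270°, α=300°
  cosα=0.5000 sinα=-0.8660 | (4,5) | tMaxX 0.9600 tMaxY 0.2425 | tΔX 2.0000 tΔY 1.1547
    t=0.2425 [y] (4,4) — stop
  → r_4 = 0.2425

ranges = [1.7090, 3.2216, 0.4200, 0.2425]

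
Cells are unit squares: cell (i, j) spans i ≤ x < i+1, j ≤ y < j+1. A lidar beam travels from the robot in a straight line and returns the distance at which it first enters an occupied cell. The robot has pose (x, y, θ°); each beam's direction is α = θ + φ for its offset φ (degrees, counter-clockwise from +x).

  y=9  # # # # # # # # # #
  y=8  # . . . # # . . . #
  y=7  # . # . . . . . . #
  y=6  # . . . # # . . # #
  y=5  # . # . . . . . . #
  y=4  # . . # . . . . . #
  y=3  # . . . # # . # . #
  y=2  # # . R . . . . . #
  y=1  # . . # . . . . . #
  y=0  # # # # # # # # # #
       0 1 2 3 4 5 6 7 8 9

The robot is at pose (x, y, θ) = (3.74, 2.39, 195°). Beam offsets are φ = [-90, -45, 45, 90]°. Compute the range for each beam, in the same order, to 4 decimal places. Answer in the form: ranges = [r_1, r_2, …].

ranges = [1.6668, 3.1639, 0.4503, 0.4038]

beam 1: φ=-90°, α=105°
  dir = (cos 105°, sin 105°) = (-0.2588, 0.9659); from cell (3,2)
  next x-line at t=2.8591, next y-line at t=0.6315; Δt_x=3.8637, Δt_y=1.0353
    y: enter (3,3) at t=0.6315
    y: enter (3,4) at t=1.6668 ← occupied
  → r_1 = 1.6668
beam 2: φ=-45°, α=150°
  dir = (cos 150°, sin 150°) = (-0.8660, 0.5000); from cell (3,2)
  next x-line at t=0.8545, next y-line at t=1.2200; Δt_x=1.1547, Δt_y=2.0000
    x: enter (2,2) at t=0.8545
    y: enter (2,3) at t=1.2200
    x: enter (1,3) at t=2.0092
    x: enter (0,3) at t=3.1639 ← occupied
  → r_2 = 3.1639
beam 3: φ=45°, α=240°
  dir = (cos 240°, sin 240°) = (-0.5000, -0.8660); from cell (3,2)
  next x-line at t=1.4800, next y-line at t=0.4503; Δt_x=2.0000, Δt_y=1.1547
    y: enter (3,1) at t=0.4503 ← occupied
  → r_3 = 0.4503
beam 4: φ=90°, α=285°
  dir = (cos 285°, sin 285°) = (0.2588, -0.9659); from cell (3,2)
  next x-line at t=1.0046, next y-line at t=0.4038; Δt_x=3.8637, Δt_y=1.0353
    y: enter (3,1) at t=0.4038 ← occupied
  → r_4 = 0.4038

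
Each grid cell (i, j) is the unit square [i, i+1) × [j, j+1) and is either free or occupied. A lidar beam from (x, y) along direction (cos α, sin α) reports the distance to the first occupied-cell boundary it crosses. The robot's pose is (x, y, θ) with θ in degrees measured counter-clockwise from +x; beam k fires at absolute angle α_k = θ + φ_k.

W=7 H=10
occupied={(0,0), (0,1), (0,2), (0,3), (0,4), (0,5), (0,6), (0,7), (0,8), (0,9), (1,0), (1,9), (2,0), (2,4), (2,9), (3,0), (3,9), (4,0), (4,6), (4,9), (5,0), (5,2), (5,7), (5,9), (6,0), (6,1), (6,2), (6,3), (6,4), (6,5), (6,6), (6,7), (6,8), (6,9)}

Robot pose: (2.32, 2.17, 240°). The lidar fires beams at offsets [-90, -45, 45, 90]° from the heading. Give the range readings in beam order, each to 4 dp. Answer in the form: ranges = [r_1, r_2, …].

ranges = [1.5242, 1.3666, 1.2113, 2.3400]

beam 1: φ=-90°, α=150°
  direction (-0.8660, 0.5000); cell (2,2); t to first gridline: x 0.3695, y 1.6600 (then +1.1547 / +2.0000)
    (1,2) via x @ 0.3695
    (0,2) via x @ 1.5242  # hit
  → r_1 = 1.5242
beam 2: φ=-45°, α=195°
  direction (-0.9659, -0.2588); cell (2,2); t to first gridline: x 0.3313, y 0.6568 (then +1.0353 / +3.8637)
    (1,2) via x @ 0.3313
    (1,1) via y @ 0.6568
    (0,1) via x @ 1.3666  # hit
  → r_2 = 1.3666
beam 3: φ=45°, α=285°
  direction (0.2588, -0.9659); cell (2,2); t to first gridline: x 2.6273, y 0.1760 (then +3.8637 / +1.0353)
    (2,1) via y @ 0.1760
    (2,0) via y @ 1.2113  # hit
  → r_3 = 1.2113
beam 4: φ=90°, α=330°
  direction (0.8660, -0.5000); cell (2,2); t to first gridline: x 0.7852, y 0.3400 (then +1.1547 / +2.0000)
    (2,1) via y @ 0.3400
    (3,1) via x @ 0.7852
    (4,1) via x @ 1.9399
    (4,0) via y @ 2.3400  # hit
  → r_4 = 2.3400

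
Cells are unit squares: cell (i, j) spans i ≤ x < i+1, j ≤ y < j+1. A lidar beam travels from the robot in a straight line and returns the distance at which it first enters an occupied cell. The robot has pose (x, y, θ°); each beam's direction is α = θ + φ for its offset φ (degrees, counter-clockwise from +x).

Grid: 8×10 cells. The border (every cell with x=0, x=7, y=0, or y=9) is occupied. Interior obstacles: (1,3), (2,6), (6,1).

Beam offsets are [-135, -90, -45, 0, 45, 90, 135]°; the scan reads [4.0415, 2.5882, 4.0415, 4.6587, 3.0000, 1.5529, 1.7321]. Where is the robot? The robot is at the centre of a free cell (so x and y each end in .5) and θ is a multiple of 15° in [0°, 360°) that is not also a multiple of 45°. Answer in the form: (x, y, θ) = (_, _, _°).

Candidates: 45 free-cell centres × 16 headings = 720 poses. Raycast each; keep the one whose scan matches to 4 dp.
  (1.5, 5.5, 120°): beam 1 = 5.6940 ≠ 4.0415 ✗
  (6.5, 2.5, 330°): beam 1 = 5.6940 ≠ 4.0415 ✗
  (3.5, 3.5, 300°): beam 1 = 1.5529 ≠ 4.0415 ✗
  …
  (5.5, 5.5, 255°): r_1=4.0415, r_2=2.5882, r_3=4.0415, r_4=4.6587, r_5=3.0000, r_6=1.5529, r_7=1.7321 — all match ✓
Unique over the lattice → pose = (5.5, 5.5, 255°).

(x, y, θ) = (5.5, 5.5, 255°)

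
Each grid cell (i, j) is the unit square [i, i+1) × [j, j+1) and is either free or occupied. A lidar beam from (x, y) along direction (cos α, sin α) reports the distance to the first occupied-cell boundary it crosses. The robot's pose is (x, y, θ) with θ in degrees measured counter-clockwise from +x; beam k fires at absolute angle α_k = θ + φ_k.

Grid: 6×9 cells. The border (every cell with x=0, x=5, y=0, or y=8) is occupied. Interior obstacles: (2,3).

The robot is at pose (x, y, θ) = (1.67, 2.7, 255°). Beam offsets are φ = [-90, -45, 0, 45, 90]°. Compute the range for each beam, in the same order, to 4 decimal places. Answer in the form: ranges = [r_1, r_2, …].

ranges = [0.6936, 0.7736, 1.7600, 1.9630, 3.4475]

beam 1: φ=-90°, α=165°
  direction (-0.9659, 0.2588); cell (1,2); t to first gridline: x 0.6936, y 1.1591 (then +1.0353 / +3.8637)
    (0,2) via x @ 0.6936  # hit
  → r_1 = 0.6936
beam 2: φ=-45°, α=210°
  direction (-0.8660, -0.5000); cell (1,2); t to first gridline: x 0.7736, y 1.4000 (then +1.1547 / +2.0000)
    (0,2) via x @ 0.7736  # hit
  → r_2 = 0.7736
beam 3: φ=0°, α=255°
  direction (-0.2588, -0.9659); cell (1,2); t to first gridline: x 2.5887, y 0.7247 (then +3.8637 / +1.0353)
    (1,1) via y @ 0.7247
    (1,0) via y @ 1.7600  # hit
  → r_3 = 1.7600
beam 4: φ=45°, α=300°
  direction (0.5000, -0.8660); cell (1,2); t to first gridline: x 0.6600, y 0.8083 (then +2.0000 / +1.1547)
    (2,2) via x @ 0.6600
    (2,1) via y @ 0.8083
    (2,0) via y @ 1.9630  # hit
  → r_4 = 1.9630
beam 5: φ=90°, α=345°
  direction (0.9659, -0.2588); cell (1,2); t to first gridline: x 0.3416, y 2.7046 (then +1.0353 / +3.8637)
    (2,2) via x @ 0.3416
    (3,2) via x @ 1.3769
    (4,2) via x @ 2.4122
    (4,1) via y @ 2.7046
    (5,1) via x @ 3.4475  # hit
  → r_5 = 3.4475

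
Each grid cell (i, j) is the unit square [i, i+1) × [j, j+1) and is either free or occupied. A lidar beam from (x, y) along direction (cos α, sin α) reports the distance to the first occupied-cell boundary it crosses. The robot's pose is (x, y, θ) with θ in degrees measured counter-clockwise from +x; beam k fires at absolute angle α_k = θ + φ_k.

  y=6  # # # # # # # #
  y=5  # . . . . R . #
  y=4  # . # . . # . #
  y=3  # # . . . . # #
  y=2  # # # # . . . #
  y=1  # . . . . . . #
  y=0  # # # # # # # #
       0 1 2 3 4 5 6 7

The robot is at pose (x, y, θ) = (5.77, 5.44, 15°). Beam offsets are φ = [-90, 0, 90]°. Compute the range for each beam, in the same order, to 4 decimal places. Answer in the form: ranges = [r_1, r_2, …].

beam 1: φ=-90°, α=285°
  direction (0.2588, -0.9659); cell (5,5); t to first gridline: x 0.8887, y 0.4555 (then +3.8637 / +1.0353)
    (5,4) via y @ 0.4555  # hit
  → r_1 = 0.4555
beam 2: φ=0°, α=15°
  direction (0.9659, 0.2588); cell (5,5); t to first gridline: x 0.2381, y 2.1637 (then +1.0353 / +3.8637)
    (6,5) via x @ 0.2381
    (7,5) via x @ 1.2734  # hit
  → r_2 = 1.2734
beam 3: φ=90°, α=105°
  direction (-0.2588, 0.9659); cell (5,5); t to first gridline: x 2.9751, y 0.5798 (then +3.8637 / +1.0353)
    (5,6) via y @ 0.5798  # hit
  → r_3 = 0.5798

ranges = [0.4555, 1.2734, 0.5798]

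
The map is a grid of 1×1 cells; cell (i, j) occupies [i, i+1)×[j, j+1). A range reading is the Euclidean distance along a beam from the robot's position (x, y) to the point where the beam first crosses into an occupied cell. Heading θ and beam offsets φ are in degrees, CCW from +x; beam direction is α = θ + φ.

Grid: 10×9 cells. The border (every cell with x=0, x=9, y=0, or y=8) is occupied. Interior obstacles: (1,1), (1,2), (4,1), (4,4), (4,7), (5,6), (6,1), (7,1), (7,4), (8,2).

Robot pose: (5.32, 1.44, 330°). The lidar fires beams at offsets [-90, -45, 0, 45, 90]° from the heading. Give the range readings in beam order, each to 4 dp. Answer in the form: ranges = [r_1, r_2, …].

ranges = [0.5081, 0.4555, 0.7852, 0.7040, 3.3600]

beam 1: φ=-90°, α=240°
  cosα=-0.5000 sinα=-0.8660 | (5,1) | tMaxX 0.6400 tMaxY 0.5081 | tΔX 2.0000 tΔY 1.1547
    t=0.5081 [y] (5,0) — stop
  → r_1 = 0.5081
beam 2: φ=-45°, α=285°
  cosα=0.2588 sinα=-0.9659 | (5,1) | tMaxX 2.6273 tMaxY 0.4555 | tΔX 3.8637 tΔY 1.0353
    t=0.4555 [y] (5,0) — stop
  → r_2 = 0.4555
beam 3: φ=0°, α=330°
  cosα=0.8660 sinα=-0.5000 | (5,1) | tMaxX 0.7852 tMaxY 0.8800 | tΔX 1.1547 tΔY 2.0000
    t=0.7852 [x] (6,1) — stop
  → r_3 = 0.7852
beam 4: φ=45°, α=15°
  cosα=0.9659 sinα=0.2588 | (5,1) | tMaxX 0.7040 tMaxY 2.1637 | tΔX 1.0353 tΔY 3.8637
    t=0.7040 [x] (6,1) — stop
  → r_4 = 0.7040
beam 5: φ=90°, α=60°
  cosα=0.5000 sinα=0.8660 | (5,1) | tMaxX 1.3600 tMaxY 0.6466 | tΔX 2.0000 tΔY 1.1547
    t=0.6466 [y] (5,2)
    t=1.3600 [x] (6,2)
    t=1.8013 [y] (6,3)
    t=2.9560 [y] (6,4)
    t=3.3600 [x] (7,4) — stop
  → r_5 = 3.3600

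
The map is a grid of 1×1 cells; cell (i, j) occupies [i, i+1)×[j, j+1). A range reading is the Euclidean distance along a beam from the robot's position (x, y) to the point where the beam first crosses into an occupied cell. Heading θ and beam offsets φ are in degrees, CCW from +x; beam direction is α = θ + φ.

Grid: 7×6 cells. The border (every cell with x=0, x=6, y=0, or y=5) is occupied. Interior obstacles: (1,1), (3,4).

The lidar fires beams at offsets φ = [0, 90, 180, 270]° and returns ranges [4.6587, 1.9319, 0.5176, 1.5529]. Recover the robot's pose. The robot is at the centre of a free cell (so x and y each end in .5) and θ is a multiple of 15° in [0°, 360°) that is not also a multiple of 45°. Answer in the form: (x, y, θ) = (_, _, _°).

(x, y, θ) = (5.5, 3.5, 195°)

Candidates: 18 free-cell centres × 16 headings = 288 poses. Raycast each; keep the one whose scan matches to 4 dp.
  (1.5, 2.5, 15°): beam 4 = 0.5176 ≠ 1.5529 ✗
  (5.5, 1.5, 165°): beam 2 = 0.5176 ≠ 1.9319 ✗
  (4.5, 1.5, 300°): beam 1 = 0.5774 ≠ 4.6587 ✗
  (4.5, 4.5, 300°): beam 1 = 3.0000 ≠ 4.6587 ✗
  …
  (5.5, 3.5, 195°): r_1=4.6587, r_2=1.9319, r_3=0.5176, r_4=1.5529 — all match ✓
Only this pose fits every beam.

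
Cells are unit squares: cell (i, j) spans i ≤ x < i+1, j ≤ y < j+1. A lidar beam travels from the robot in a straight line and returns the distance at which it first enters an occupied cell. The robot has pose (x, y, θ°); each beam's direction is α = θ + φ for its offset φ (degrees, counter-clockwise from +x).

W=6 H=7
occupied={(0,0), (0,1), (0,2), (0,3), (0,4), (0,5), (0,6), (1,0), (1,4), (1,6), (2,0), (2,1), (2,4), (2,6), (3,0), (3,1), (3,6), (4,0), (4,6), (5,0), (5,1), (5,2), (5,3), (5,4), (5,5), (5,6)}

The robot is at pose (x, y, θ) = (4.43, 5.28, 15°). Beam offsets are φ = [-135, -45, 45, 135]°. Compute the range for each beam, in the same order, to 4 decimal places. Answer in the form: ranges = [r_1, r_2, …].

beam 1: φ=-135°, α=240°
  direction (-0.5000, -0.8660); cell (4,5); t to first gridline: x 0.8600, y 0.3233 (then +2.0000 / +1.1547)
    (4,4) via y @ 0.3233
    (3,4) via x @ 0.8600
    (3,3) via y @ 1.4780
    (3,2) via y @ 2.6327
    (2,2) via x @ 2.8600
    (2,1) via y @ 3.7874  # hit
  → r_1 = 3.7874
beam 2: φ=-45°, α=330°
  direction (0.8660, -0.5000); cell (4,5); t to first gridline: x 0.6582, y 0.5600 (then +1.1547 / +2.0000)
    (4,4) via y @ 0.5600
    (5,4) via x @ 0.6582  # hit
  → r_2 = 0.6582
beam 3: φ=45°, α=60°
  direction (0.5000, 0.8660); cell (4,5); t to first gridline: x 1.1400, y 0.8314 (then +2.0000 / +1.1547)
    (4,6) via y @ 0.8314  # hit
  → r_3 = 0.8314
beam 4: φ=135°, α=150°
  direction (-0.8660, 0.5000); cell (4,5); t to first gridline: x 0.4965, y 1.4400 (then +1.1547 / +2.0000)
    (3,5) via x @ 0.4965
    (3,6) via y @ 1.4400  # hit
  → r_4 = 1.4400

ranges = [3.7874, 0.6582, 0.8314, 1.4400]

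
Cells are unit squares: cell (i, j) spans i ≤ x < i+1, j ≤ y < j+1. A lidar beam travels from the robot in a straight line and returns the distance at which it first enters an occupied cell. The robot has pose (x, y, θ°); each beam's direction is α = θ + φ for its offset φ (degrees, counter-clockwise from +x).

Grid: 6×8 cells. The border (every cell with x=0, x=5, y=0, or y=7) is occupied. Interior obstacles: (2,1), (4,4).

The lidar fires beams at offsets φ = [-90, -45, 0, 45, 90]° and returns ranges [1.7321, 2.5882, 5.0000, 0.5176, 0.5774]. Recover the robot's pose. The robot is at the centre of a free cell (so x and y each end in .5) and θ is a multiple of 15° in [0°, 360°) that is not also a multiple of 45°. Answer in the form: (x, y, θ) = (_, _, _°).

(x, y, θ) = (3.5, 1.5, 120°)

Candidates: 22 free-cell centres × 16 headings = 352 poses. Raycast each; keep the one whose scan matches to 4 dp.
  (3.5, 4.5, 60°): beam 1 = 0.5774 ≠ 1.7321 ✗
  (3.5, 2.5, 210°): beam 1 = 5.0000 ≠ 1.7321 ✗
  (3.5, 3.5, 240°): beam 1 = 2.8868 ≠ 1.7321 ✗
  (3.5, 3.5, 345°): beam 1 = 1.9319 ≠ 1.7321 ✗
  (2.5, 6.5, 285°): beam 1 = 1.5529 ≠ 1.7321 ✗
  …
  (3.5, 1.5, 120°): r_1=1.7321, r_2=2.5882, r_3=5.0000, r_4=0.5176, r_5=0.5774 — all match ✓
No second candidate reproduces the full scan.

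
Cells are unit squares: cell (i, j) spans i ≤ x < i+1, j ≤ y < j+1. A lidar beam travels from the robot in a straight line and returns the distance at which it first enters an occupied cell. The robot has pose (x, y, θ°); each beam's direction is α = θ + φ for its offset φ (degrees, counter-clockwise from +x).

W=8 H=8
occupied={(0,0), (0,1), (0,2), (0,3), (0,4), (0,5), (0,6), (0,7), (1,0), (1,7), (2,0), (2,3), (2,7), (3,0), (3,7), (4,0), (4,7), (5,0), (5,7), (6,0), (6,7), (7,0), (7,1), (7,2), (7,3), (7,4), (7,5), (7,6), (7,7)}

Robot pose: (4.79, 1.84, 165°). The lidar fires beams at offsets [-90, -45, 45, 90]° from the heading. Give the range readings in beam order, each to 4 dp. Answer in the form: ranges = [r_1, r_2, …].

beam 1: φ=-90°, α=75°
  direction (0.2588, 0.9659); cell (4,1); t to first gridline: x 0.8114, y 0.1656 (then +3.8637 / +1.0353)
    (4,2) via y @ 0.1656
    (5,2) via x @ 0.8114
    (5,3) via y @ 1.2009
    (5,4) via y @ 2.2362
    (5,5) via y @ 3.2715
    (5,6) via y @ 4.3067
    (6,6) via x @ 4.6751
    (6,7) via y @ 5.3420  # hit
  → r_1 = 5.3420
beam 2: φ=-45°, α=120°
  direction (-0.5000, 0.8660); cell (4,1); t to first gridline: x 1.5800, y 0.1848 (then +2.0000 / +1.1547)
    (4,2) via y @ 0.1848
    (4,3) via y @ 1.3395
    (3,3) via x @ 1.5800
    (3,4) via y @ 2.4942
    (2,4) via x @ 3.5800
    (2,5) via y @ 3.6489
    (2,6) via y @ 4.8036
    (1,6) via x @ 5.5800
    (1,7) via y @ 5.9583  # hit
  → r_2 = 5.9583
beam 3: φ=45°, α=210°
  direction (-0.8660, -0.5000); cell (4,1); t to first gridline: x 0.9122, y 1.6800 (then +1.1547 / +2.0000)
    (3,1) via x @ 0.9122
    (3,0) via y @ 1.6800  # hit
  → r_3 = 1.6800
beam 4: φ=90°, α=255°
  direction (-0.2588, -0.9659); cell (4,1); t to first gridline: x 3.0523, y 0.8696 (then +3.8637 / +1.0353)
    (4,0) via y @ 0.8696  # hit
  → r_4 = 0.8696

ranges = [5.3420, 5.9583, 1.6800, 0.8696]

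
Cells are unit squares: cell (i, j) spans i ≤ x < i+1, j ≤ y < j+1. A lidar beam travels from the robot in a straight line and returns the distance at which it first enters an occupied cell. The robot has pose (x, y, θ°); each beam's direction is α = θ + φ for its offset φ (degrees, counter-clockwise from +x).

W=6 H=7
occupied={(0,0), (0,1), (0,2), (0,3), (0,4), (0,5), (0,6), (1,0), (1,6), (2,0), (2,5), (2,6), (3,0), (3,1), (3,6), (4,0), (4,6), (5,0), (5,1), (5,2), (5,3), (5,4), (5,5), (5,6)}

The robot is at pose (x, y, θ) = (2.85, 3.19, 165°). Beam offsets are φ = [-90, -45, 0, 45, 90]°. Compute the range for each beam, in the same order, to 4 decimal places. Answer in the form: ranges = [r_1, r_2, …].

ranges = [2.9091, 3.2447, 1.9153, 2.1362, 2.2673]

beam 1: φ=-90°, α=75°
  direction (0.2588, 0.9659); cell (2,3); t to first gridline: x 0.5796, y 0.8386 (then +3.8637 / +1.0353)
    (3,3) via x @ 0.5796
    (3,4) via y @ 0.8386
    (3,5) via y @ 1.8738
    (3,6) via y @ 2.9091  # hit
  → r_1 = 2.9091
beam 2: φ=-45°, α=120°
  direction (-0.5000, 0.8660); cell (2,3); t to first gridline: x 1.7000, y 0.9353 (then +2.0000 / +1.1547)
    (2,4) via y @ 0.9353
    (1,4) via x @ 1.7000
    (1,5) via y @ 2.0900
    (1,6) via y @ 3.2447  # hit
  → r_2 = 3.2447
beam 3: φ=0°, α=165°
  direction (-0.9659, 0.2588); cell (2,3); t to first gridline: x 0.8800, y 3.1296 (then +1.0353 / +3.8637)
    (1,3) via x @ 0.8800
    (0,3) via x @ 1.9153  # hit
  → r_3 = 1.9153
beam 4: φ=45°, α=210°
  direction (-0.8660, -0.5000); cell (2,3); t to first gridline: x 0.9815, y 0.3800 (then +1.1547 / +2.0000)
    (2,2) via y @ 0.3800
    (1,2) via x @ 0.9815
    (0,2) via x @ 2.1362  # hit
  → r_4 = 2.1362
beam 5: φ=90°, α=255°
  direction (-0.2588, -0.9659); cell (2,3); t to first gridline: x 3.2841, y 0.1967 (then +3.8637 / +1.0353)
    (2,2) via y @ 0.1967
    (2,1) via y @ 1.2320
    (2,0) via y @ 2.2673  # hit
  → r_5 = 2.2673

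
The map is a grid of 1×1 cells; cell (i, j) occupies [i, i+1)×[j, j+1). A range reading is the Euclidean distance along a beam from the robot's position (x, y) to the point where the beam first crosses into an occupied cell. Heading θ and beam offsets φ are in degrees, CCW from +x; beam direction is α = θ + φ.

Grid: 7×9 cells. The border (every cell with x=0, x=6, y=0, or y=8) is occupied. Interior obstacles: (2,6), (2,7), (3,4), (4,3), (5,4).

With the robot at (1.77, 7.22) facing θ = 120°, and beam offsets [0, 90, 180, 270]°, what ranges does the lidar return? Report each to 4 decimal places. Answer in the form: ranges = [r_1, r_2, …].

beam 1: φ=0°, α=120°
  direction (-0.5000, 0.8660); cell (1,7); t to first gridline: x 1.5400, y 0.9007 (then +2.0000 / +1.1547)
    (1,8) via y @ 0.9007  # hit
  → r_1 = 0.9007
beam 2: φ=90°, α=210°
  direction (-0.8660, -0.5000); cell (1,7); t to first gridline: x 0.8891, y 0.4400 (then +1.1547 / +2.0000)
    (1,6) via y @ 0.4400
    (0,6) via x @ 0.8891  # hit
  → r_2 = 0.8891
beam 3: φ=180°, α=300°
  direction (0.5000, -0.8660); cell (1,7); t to first gridline: x 0.4600, y 0.2540 (then +2.0000 / +1.1547)
    (1,6) via y @ 0.2540
    (2,6) via x @ 0.4600  # hit
  → r_3 = 0.4600
beam 4: φ=270°, α=30°
  direction (0.8660, 0.5000); cell (1,7); t to first gridline: x 0.2656, y 1.5600 (then +1.1547 / +2.0000)
    (2,7) via x @ 0.2656  # hit
  → r_4 = 0.2656

ranges = [0.9007, 0.8891, 0.4600, 0.2656]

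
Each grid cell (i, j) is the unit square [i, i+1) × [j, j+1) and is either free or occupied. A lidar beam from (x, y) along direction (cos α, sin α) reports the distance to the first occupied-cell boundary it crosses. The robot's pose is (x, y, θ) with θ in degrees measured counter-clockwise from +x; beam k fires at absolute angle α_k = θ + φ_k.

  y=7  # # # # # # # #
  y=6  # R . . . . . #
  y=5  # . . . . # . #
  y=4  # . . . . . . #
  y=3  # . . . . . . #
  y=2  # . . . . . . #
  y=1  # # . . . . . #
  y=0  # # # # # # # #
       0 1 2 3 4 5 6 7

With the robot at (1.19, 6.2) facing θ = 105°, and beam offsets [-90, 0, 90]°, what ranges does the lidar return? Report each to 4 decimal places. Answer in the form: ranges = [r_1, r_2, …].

ranges = [3.0910, 0.7341, 0.1967]

beam 1: φ=-90°, α=15°
  cosα=0.9659 sinα=0.2588 | (1,6) | tMaxX 0.8386 tMaxY 3.0910 | tΔX 1.0353 tΔY 3.8637
    t=0.8386 [x] (2,6)
    t=1.8738 [x] (3,6)
    t=2.9091 [x] (4,6)
    t=3.0910 [y] (4,7) — stop
  → r_1 = 3.0910
beam 2: φ=0°, α=105°
  cosα=-0.2588 sinα=0.9659 | (1,6) | tMaxX 0.7341 tMaxY 0.8282 | tΔX 3.8637 tΔY 1.0353
    t=0.7341 [x] (0,6) — stop
  → r_2 = 0.7341
beam 3: φ=90°, α=195°
  cosα=-0.9659 sinα=-0.2588 | (1,6) | tMaxX 0.1967 tMaxY 0.7727 | tΔX 1.0353 tΔY 3.8637
    t=0.1967 [x] (0,6) — stop
  → r_3 = 0.1967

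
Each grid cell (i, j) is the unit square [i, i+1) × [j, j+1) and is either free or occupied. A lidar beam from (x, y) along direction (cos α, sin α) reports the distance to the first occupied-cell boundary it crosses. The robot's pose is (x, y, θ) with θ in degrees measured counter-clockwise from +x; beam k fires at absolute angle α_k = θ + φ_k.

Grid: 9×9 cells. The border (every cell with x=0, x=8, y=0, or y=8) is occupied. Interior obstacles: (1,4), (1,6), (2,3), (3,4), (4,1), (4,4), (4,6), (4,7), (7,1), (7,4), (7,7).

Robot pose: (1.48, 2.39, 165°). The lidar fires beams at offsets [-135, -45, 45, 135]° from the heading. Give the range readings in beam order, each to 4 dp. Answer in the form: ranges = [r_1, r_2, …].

ranges = [1.2200, 0.9600, 0.5543, 1.6050]

beam 1: φ=-135°, α=30°
  cosα=0.8660 sinα=0.5000 | (1,2) | tMaxX 0.6004 tMaxY 1.2200 | tΔX 1.1547 tΔY 2.0000
    t=0.6004 [x] (2,2)
    t=1.2200 [y] (2,3) — stop
  → r_1 = 1.2200
beam 2: φ=-45°, α=120°
  cosα=-0.5000 sinα=0.8660 | (1,2) | tMaxX 0.9600 tMaxY 0.7044 | tΔX 2.0000 tΔY 1.1547
    t=0.7044 [y] (1,3)
    t=0.9600 [x] (0,3) — stop
  → r_2 = 0.9600
beam 3: φ=45°, α=210°
  cosα=-0.8660 sinα=-0.5000 | (1,2) | tMaxX 0.5543 tMaxY 0.7800 | tΔX 1.1547 tΔY 2.0000
    t=0.5543 [x] (0,2) — stop
  → r_3 = 0.5543
beam 4: φ=135°, α=300°
  cosα=0.5000 sinα=-0.8660 | (1,2) | tMaxX 1.0400 tMaxY 0.4503 | tΔX 2.0000 tΔY 1.1547
    t=0.4503 [y] (1,1)
    t=1.0400 [x] (2,1)
    t=1.6050 [y] (2,0) — stop
  → r_4 = 1.6050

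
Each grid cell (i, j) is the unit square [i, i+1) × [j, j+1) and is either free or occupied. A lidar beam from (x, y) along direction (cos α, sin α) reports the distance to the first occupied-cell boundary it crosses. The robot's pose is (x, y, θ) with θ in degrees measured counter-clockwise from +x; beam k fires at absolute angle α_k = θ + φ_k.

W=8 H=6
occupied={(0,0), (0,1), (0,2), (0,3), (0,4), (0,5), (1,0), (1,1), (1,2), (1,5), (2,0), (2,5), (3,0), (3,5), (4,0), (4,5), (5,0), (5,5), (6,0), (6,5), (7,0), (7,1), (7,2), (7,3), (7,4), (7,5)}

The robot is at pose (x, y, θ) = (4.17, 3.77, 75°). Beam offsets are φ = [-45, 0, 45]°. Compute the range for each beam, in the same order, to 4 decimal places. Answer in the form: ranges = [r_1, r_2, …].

ranges = [2.4600, 1.2734, 1.4203]

beam 1: φ=-45°, α=30°
  direction (0.8660, 0.5000); cell (4,3); t to first gridline: x 0.9584, y 0.4600 (then +1.1547 / +2.0000)
    (4,4) via y @ 0.4600
    (5,4) via x @ 0.9584
    (6,4) via x @ 2.1131
    (6,5) via y @ 2.4600  # hit
  → r_1 = 2.4600
beam 2: φ=0°, α=75°
  direction (0.2588, 0.9659); cell (4,3); t to first gridline: x 3.2069, y 0.2381 (then +3.8637 / +1.0353)
    (4,4) via y @ 0.2381
    (4,5) via y @ 1.2734  # hit
  → r_2 = 1.2734
beam 3: φ=45°, α=120°
  direction (-0.5000, 0.8660); cell (4,3); t to first gridline: x 0.3400, y 0.2656 (then +2.0000 / +1.1547)
    (4,4) via y @ 0.2656
    (3,4) via x @ 0.3400
    (3,5) via y @ 1.4203  # hit
  → r_3 = 1.4203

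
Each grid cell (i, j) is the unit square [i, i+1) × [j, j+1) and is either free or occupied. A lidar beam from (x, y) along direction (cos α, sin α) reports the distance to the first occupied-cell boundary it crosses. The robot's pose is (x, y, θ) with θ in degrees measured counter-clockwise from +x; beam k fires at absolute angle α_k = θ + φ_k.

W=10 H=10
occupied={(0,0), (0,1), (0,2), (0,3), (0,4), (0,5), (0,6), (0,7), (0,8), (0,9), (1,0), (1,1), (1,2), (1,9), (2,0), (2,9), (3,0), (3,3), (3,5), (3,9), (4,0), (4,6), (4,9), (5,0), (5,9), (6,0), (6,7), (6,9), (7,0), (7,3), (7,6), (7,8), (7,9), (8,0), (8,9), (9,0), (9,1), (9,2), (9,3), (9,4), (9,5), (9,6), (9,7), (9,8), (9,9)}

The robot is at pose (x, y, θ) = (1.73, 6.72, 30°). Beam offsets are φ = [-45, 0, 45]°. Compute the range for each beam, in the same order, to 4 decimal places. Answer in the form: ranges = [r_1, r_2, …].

ranges = [2.3501, 4.5600, 2.3604]

beam 1: φ=-45°, α=345°
  cosα=0.9659 sinα=-0.2588 | (1,6) | tMaxX 0.2795 tMaxY 2.7819 | tΔX 1.0353 tΔY 3.8637
    t=0.2795 [x] (2,6)
    t=1.3148 [x] (3,6)
    t=2.3501 [x] (4,6) — stop
  → r_1 = 2.3501
beam 2: φ=0°, α=30°
  cosα=0.8660 sinα=0.5000 | (1,6) | tMaxX 0.3118 tMaxY 0.5600 | tΔX 1.1547 tΔY 2.0000
    t=0.3118 [x] (2,6)
    t=0.5600 [y] (2,7)
    t=1.4665 [x] (3,7)
    t=2.5600 [y] (3,8)
    t=2.6212 [x] (4,8)
    t=3.7759 [x] (5,8)
    t=4.5600 [y] (5,9) — stop
  → r_2 = 4.5600
beam 3: φ=45°, α=75°
  cosα=0.2588 sinα=0.9659 | (1,6) | tMaxX 1.0432 tMaxY 0.2899 | tΔX 3.8637 tΔY 1.0353
    t=0.2899 [y] (1,7)
    t=1.0432 [x] (2,7)
    t=1.3252 [y] (2,8)
    t=2.3604 [y] (2,9) — stop
  → r_3 = 2.3604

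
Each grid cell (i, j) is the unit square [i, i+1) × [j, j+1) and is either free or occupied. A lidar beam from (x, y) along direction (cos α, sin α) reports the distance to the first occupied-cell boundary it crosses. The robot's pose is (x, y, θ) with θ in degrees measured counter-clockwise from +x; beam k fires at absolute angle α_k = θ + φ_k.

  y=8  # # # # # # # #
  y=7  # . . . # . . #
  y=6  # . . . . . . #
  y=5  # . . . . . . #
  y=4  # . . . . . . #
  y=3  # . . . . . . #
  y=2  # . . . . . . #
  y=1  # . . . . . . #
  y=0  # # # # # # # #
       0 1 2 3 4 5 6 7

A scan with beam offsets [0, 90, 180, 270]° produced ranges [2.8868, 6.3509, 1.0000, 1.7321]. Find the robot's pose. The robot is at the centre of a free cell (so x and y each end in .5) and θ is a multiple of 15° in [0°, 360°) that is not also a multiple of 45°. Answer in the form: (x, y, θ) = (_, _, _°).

(x, y, θ) = (3.5, 6.5, 210°)

Candidates: 41 free-cell centres × 16 headings = 656 poses. Raycast each; keep the one whose scan matches to 4 dp.
  (6.5, 2.5, 300°): beam 1 = 1.0000 ≠ 2.8868 ✗
  (5.5, 1.5, 165°): beam 1 = 4.6587 ≠ 2.8868 ✗
  (6.5, 4.5, 345°): beam 1 = 0.5176 ≠ 2.8868 ✗
  (4.5, 4.5, 240°): beam 1 = 4.0415 ≠ 2.8868 ✗
  …
  (3.5, 6.5, 210°): r_1=2.8868, r_2=6.3509, r_3=1.0000, r_4=1.7321 — all match ✓
Unique over the lattice → pose = (3.5, 6.5, 210°).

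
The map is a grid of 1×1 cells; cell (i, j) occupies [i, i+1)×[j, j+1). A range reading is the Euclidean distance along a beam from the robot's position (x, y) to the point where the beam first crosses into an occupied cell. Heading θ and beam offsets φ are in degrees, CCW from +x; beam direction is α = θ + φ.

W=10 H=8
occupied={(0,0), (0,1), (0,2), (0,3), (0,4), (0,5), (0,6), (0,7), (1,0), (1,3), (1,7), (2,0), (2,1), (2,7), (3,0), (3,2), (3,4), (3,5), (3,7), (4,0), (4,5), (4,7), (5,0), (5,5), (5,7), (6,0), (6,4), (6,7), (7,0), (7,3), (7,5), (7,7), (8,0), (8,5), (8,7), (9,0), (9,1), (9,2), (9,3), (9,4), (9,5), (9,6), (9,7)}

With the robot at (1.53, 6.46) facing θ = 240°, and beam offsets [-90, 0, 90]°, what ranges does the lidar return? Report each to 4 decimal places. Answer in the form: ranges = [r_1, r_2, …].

beam 1: φ=-90°, α=150°
  direction (-0.8660, 0.5000); cell (1,6); t to first gridline: x 0.6120, y 1.0800 (then +1.1547 / +2.0000)
    (0,6) via x @ 0.6120  # hit
  → r_1 = 0.6120
beam 2: φ=0°, α=240°
  direction (-0.5000, -0.8660); cell (1,6); t to first gridline: x 1.0600, y 0.5312 (then +2.0000 / +1.1547)
    (1,5) via y @ 0.5312
    (0,5) via x @ 1.0600  # hit
  → r_2 = 1.0600
beam 3: φ=90°, α=330°
  direction (0.8660, -0.5000); cell (1,6); t to first gridline: x 0.5427, y 0.9200 (then +1.1547 / +2.0000)
    (2,6) via x @ 0.5427
    (2,5) via y @ 0.9200
    (3,5) via x @ 1.6974  # hit
  → r_3 = 1.6974

ranges = [0.6120, 1.0600, 1.6974]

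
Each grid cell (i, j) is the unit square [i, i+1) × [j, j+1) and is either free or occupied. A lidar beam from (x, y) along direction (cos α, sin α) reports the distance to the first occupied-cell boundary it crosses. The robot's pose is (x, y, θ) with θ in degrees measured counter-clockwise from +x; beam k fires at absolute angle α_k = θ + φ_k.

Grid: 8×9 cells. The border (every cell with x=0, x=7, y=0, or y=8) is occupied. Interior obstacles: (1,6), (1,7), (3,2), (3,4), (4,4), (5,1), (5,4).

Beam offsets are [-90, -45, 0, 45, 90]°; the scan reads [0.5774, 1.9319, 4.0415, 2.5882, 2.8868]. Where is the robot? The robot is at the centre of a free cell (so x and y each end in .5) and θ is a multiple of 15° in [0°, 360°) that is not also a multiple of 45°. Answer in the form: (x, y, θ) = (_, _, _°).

(x, y, θ) = (3.5, 5.5, 30°)

Enumerate (i+0.5, j+0.5, θ) over the 35 free cells and 16 admissible headings. For each, cast all 5 beams and compare to the given ranges.
  (2.5, 2.5, 165°): beam 1 = 1.9319 ≠ 0.5774 ✗
  (2.5, 1.5, 150°): beam 1 = 1.0000 ≠ 0.5774 ✗
  (3.5, 1.5, 165°): beam 1 = 0.5176 ≠ 0.5774 ✗
  …
  (3.5, 5.5, 30°): r_1=0.5774, r_2=1.9319, r_3=4.0415, r_4=2.5882, r_5=2.8868 — all match ✓
Only this pose fits every beam.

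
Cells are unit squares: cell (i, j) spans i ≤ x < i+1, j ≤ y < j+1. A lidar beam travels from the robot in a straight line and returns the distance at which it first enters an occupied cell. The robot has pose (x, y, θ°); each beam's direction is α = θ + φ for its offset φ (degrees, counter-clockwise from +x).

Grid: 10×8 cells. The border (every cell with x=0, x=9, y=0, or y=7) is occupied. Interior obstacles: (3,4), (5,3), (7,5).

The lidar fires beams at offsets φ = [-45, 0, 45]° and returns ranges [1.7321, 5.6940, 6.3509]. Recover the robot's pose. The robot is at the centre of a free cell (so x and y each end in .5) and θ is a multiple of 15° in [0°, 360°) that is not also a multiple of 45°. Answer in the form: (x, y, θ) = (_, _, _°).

(x, y, θ) = (7.5, 1.5, 75°)

Enumerate (i+0.5, j+0.5, θ) over the 45 free cells and 16 admissible headings. For each, cast all 3 beams and compare to the given ranges.
  (2.5, 4.5, 120°): beam 1 = 2.5882 ≠ 1.7321 ✗
  (1.5, 2.5, 300°): beam 1 = 1.5529 ≠ 1.7321 ✗
  (1.5, 2.5, 150°): beam 1 = 1.9319 ≠ 1.7321 ✗
  (4.5, 6.5, 300°): beam 1 = 1.9319 ≠ 1.7321 ✗
  …
  (7.5, 1.5, 75°): r_1=1.7321, r_2=5.6940, r_3=6.3509 — all match ✓
No second candidate reproduces the full scan.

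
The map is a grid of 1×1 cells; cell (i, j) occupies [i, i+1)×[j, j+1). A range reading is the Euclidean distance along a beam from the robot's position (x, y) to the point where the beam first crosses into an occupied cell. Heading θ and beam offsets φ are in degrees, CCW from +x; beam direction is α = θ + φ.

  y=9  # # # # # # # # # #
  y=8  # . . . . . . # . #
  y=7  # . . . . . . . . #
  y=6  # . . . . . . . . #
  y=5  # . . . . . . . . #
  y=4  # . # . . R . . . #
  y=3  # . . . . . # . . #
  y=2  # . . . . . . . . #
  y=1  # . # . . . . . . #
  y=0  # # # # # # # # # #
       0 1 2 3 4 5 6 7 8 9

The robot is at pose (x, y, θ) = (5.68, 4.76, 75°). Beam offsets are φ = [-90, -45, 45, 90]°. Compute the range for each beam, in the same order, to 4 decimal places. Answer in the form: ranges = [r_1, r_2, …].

beam 1: φ=-90°, α=345°
  cosα=0.9659 sinα=-0.2588 | (5,4) | tMaxX 0.3313 tMaxY 2.9364 | tΔX 1.0353 tΔY 3.8637
    t=0.3313 [x] (6,4)
    t=1.3666 [x] (7,4)
    t=2.4018 [x] (8,4)
    t=2.9364 [y] (8,3)
    t=3.4371 [x] (9,3) — stop
  → r_1 = 3.4371
beam 2: φ=-45°, α=30°
  cosα=0.8660 sinα=0.5000 | (5,4) | tMaxX 0.3695 tMaxY 0.4800 | tΔX 1.1547 tΔY 2.0000
    t=0.3695 [x] (6,4)
    t=0.4800 [y] (6,5)
    t=1.5242 [x] (7,5)
    t=2.4800 [y] (7,6)
    t=2.6789 [x] (8,6)
    t=3.8336 [x] (9,6) — stop
  → r_2 = 3.8336
beam 3: φ=45°, α=120°
  cosα=-0.5000 sinα=0.8660 | (5,4) | tMaxX 1.3600 tMaxY 0.2771 | tΔX 2.0000 tΔY 1.1547
    t=0.2771 [y] (5,5)
    t=1.3600 [x] (4,5)
    t=1.4318 [y] (4,6)
    t=2.5865 [y] (4,7)
    t=3.3600 [x] (3,7)
    t=3.7412 [y] (3,8)
    t=4.8959 [y] (3,9) — stop
  → r_3 = 4.8959
beam 4: φ=90°, α=165°
  cosα=-0.9659 sinα=0.2588 | (5,4) | tMaxX 0.7040 tMaxY 0.9273 | tΔX 1.0353 tΔY 3.8637
    t=0.7040 [x] (4,4)
    t=0.9273 [y] (4,5)
    t=1.7393 [x] (3,5)
    t=2.7745 [x] (2,5)
    t=3.8098 [x] (1,5)
    t=4.7910 [y] (1,6)
    t=4.8451 [x] (0,6) — stop
  → r_4 = 4.8451

ranges = [3.4371, 3.8336, 4.8959, 4.8451]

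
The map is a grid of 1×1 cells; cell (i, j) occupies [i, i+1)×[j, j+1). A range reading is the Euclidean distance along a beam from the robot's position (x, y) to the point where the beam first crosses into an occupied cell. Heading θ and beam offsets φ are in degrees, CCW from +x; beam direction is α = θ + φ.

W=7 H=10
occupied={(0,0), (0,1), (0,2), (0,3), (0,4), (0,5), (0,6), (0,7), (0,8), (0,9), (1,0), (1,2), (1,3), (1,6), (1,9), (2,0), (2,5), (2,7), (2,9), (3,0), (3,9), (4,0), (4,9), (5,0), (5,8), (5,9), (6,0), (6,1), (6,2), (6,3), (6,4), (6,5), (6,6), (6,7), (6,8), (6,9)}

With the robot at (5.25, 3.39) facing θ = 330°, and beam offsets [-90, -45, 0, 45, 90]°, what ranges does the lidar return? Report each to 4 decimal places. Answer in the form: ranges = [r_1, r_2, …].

ranges = [2.7597, 2.4743, 0.8660, 0.7765, 1.5000]

beam 1: φ=-90°, α=240°
  cosα=-0.5000 sinα=-0.8660 | (5,3) | tMaxX 0.5000 tMaxY 0.4503 | tΔX 2.0000 tΔY 1.1547
    t=0.4503 [y] (5,2)
    t=0.5000 [x] (4,2)
    t=1.6050 [y] (4,1)
    t=2.5000 [x] (3,1)
    t=2.7597 [y] (3,0) — stop
  → r_1 = 2.7597
beam 2: φ=-45°, α=285°
  cosα=0.2588 sinα=-0.9659 | (5,3) | tMaxX 2.8978 tMaxY 0.4038 | tΔX 3.8637 tΔY 1.0353
    t=0.4038 [y] (5,2)
    t=1.4390 [y] (5,1)
    t=2.4743 [y] (5,0) — stop
  → r_2 = 2.4743
beam 3: φ=0°, α=330°
  cosα=0.8660 sinα=-0.5000 | (5,3) | tMaxX 0.8660 tMaxY 0.7800 | tΔX 1.1547 tΔY 2.0000
    t=0.7800 [y] (5,2)
    t=0.8660 [x] (6,2) — stop
  → r_3 = 0.8660
beam 4: φ=45°, α=15°
  cosα=0.9659 sinα=0.2588 | (5,3) | tMaxX 0.7765 tMaxY 2.3569 | tΔX 1.0353 tΔY 3.8637
    t=0.7765 [x] (6,3) — stop
  → r_4 = 0.7765
beam 5: φ=90°, α=60°
  cosα=0.5000 sinα=0.8660 | (5,3) | tMaxX 1.5000 tMaxY 0.7044 | tΔX 2.0000 tΔY 1.1547
    t=0.7044 [y] (5,4)
    t=1.5000 [x] (6,4) — stop
  → r_5 = 1.5000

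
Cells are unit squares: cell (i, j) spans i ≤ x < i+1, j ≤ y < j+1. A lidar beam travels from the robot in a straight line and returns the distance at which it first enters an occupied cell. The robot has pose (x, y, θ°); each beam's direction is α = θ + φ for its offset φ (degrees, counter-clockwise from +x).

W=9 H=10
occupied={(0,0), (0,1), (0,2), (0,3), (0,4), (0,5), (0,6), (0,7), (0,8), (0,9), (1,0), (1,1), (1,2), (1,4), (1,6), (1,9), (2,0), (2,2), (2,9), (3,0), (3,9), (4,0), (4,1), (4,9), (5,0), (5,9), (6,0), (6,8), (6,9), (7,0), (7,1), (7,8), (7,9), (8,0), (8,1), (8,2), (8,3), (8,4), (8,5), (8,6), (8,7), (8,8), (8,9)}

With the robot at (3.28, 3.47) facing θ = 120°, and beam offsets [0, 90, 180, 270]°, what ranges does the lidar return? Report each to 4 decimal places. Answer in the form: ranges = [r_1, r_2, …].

beam 1: φ=0°, α=120°
  d=(-0.5000,0.8660)  start (3,3)  tX=0.5600 tY=0.6120  stride 1/|dx|=2.0000 1/|dy|=1.1547
    cross x-line → (2,3), t=0.5600
    cross y-line → (2,4), t=0.6120
    cross y-line → (2,5), t=1.7667
    cross x-line → (1,5), t=2.5600
    cross y-line → (1,6), t=2.9214 (wall)
  → r_1 = 2.9214
beam 2: φ=90°, α=210°
  d=(-0.8660,-0.5000)  start (3,3)  tX=0.3233 tY=0.9400  stride 1/|dx|=1.1547 1/|dy|=2.0000
    cross x-line → (2,3), t=0.3233
    cross y-line → (2,2), t=0.9400 (wall)
  → r_2 = 0.9400
beam 3: φ=180°, α=300°
  d=(0.5000,-0.8660)  start (3,3)  tX=1.4400 tY=0.5427  stride 1/|dx|=2.0000 1/|dy|=1.1547
    cross y-line → (3,2), t=0.5427
    cross x-line → (4,2), t=1.4400
    cross y-line → (4,1), t=1.6974 (wall)
  → r_3 = 1.6974
beam 4: φ=270°, α=30°
  d=(0.8660,0.5000)  start (3,3)  tX=0.8314 tY=1.0600  stride 1/|dx|=1.1547 1/|dy|=2.0000
    cross x-line → (4,3), t=0.8314
    cross y-line → (4,4), t=1.0600
    cross x-line → (5,4), t=1.9861
    cross y-line → (5,5), t=3.0600
    cross x-line → (6,5), t=3.1408
    cross x-line → (7,5), t=4.2955
    cross y-line → (7,6), t=5.0600
    cross x-line → (8,6), t=5.4502 (wall)
  → r_4 = 5.4502

ranges = [2.9214, 0.9400, 1.6974, 5.4502]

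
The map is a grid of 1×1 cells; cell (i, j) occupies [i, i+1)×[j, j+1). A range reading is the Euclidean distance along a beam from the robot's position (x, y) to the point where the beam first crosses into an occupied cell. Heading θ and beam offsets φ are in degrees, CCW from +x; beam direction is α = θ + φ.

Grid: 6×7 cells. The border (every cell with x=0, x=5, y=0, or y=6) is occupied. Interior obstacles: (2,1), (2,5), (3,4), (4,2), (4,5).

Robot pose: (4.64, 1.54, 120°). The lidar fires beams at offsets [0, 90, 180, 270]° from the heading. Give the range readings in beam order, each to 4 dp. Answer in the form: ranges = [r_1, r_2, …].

beam 1: φ=0°, α=120°
  dir = (cos 120°, sin 120°) = (-0.5000, 0.8660); from cell (4,1)
  next x-line at t=1.2800, next y-line at t=0.5312; Δt_x=2.0000, Δt_y=1.1547
    y: enter (4,2) at t=0.5312 ← occupied
  → r_1 = 0.5312
beam 2: φ=90°, α=210°
  dir = (cos 210°, sin 210°) = (-0.8660, -0.5000); from cell (4,1)
  next x-line at t=0.7390, next y-line at t=1.0800; Δt_x=1.1547, Δt_y=2.0000
    x: enter (3,1) at t=0.7390
    y: enter (3,0) at t=1.0800 ← occupied
  → r_2 = 1.0800
beam 3: φ=180°, α=300°
  dir = (cos 300°, sin 300°) = (0.5000, -0.8660); from cell (4,1)
  next x-line at t=0.7200, next y-line at t=0.6235; Δt_x=2.0000, Δt_y=1.1547
    y: enter (4,0) at t=0.6235 ← occupied
  → r_3 = 0.6235
beam 4: φ=270°, α=30°
  dir = (cos 30°, sin 30°) = (0.8660, 0.5000); from cell (4,1)
  next x-line at t=0.4157, next y-line at t=0.9200; Δt_x=1.1547, Δt_y=2.0000
    x: enter (5,1) at t=0.4157 ← occupied
  → r_4 = 0.4157

ranges = [0.5312, 1.0800, 0.6235, 0.4157]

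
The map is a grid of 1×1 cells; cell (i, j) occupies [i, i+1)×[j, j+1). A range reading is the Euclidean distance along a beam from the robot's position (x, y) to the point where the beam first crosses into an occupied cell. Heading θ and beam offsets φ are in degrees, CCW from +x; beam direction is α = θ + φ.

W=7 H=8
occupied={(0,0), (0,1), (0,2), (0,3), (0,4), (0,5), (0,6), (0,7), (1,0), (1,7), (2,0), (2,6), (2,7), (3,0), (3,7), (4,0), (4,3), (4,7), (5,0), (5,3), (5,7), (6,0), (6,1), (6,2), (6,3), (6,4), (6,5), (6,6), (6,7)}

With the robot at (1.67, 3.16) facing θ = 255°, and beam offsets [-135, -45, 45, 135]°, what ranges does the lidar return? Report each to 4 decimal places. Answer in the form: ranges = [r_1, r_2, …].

beam 1: φ=-135°, α=120°
  cosα=-0.5000 sinα=0.8660 | (1,3) | tMaxX 1.3400 tMaxY 0.9699 | tΔX 2.0000 tΔY 1.1547
    t=0.9699 [y] (1,4)
    t=1.3400 [x] (0,4) — stop
  → r_1 = 1.3400
beam 2: φ=-45°, α=210°
  cosα=-0.8660 sinα=-0.5000 | (1,3) | tMaxX 0.7736 tMaxY 0.3200 | tΔX 1.1547 tΔY 2.0000
    t=0.3200 [y] (1,2)
    t=0.7736 [x] (0,2) — stop
  → r_2 = 0.7736
beam 3: φ=45°, α=300°
  cosα=0.5000 sinα=-0.8660 | (1,3) | tMaxX 0.6600 tMaxY 0.1848 | tΔX 2.0000 tΔY 1.1547
    t=0.1848 [y] (1,2)
    t=0.6600 [x] (2,2)
    t=1.3395 [y] (2,1)
    t=2.4942 [y] (2,0) — stop
  → r_3 = 2.4942
beam 4: φ=135°, α=30°
  cosα=0.8660 sinα=0.5000 | (1,3) | tMaxX 0.3811 tMaxY 1.6800 | tΔX 1.1547 tΔY 2.0000
    t=0.3811 [x] (2,3)
    t=1.5358 [x] (3,3)
    t=1.6800 [y] (3,4)
    t=2.6905 [x] (4,4)
    t=3.6800 [y] (4,5)
    t=3.8452 [x] (5,5)
    t=4.9999 [x] (6,5) — stop
  → r_4 = 4.9999

ranges = [1.3400, 0.7736, 2.4942, 4.9999]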